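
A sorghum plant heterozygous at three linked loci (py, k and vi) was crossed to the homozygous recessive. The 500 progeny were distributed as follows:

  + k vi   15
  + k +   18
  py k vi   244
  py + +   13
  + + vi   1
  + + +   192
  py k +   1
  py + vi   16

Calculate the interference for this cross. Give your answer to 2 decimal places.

0.07

The two most frequent reciprocal classes, py k vi and + + +, are the parental types, so the F1 was py k vi / + + +.
The two rarest classes, py k + and + + vi, are the double crossovers. Comparing them with the parentals, only the vi allele has switched, so vi is the middle locus and the order is k – vi – py.
k–vi: (34 + 2)/500 = 0.0720; vi–py: (28 + 2)/500 = 0.0600.
Expected DCO frequency = 0.0720 × 0.0600 ≈ 0.00432; observed = 2/500 ≈ 0.00400.
Coefficient of coincidence = 0.00400/0.00432 ≈ 0.93; interference = 1 − 0.93 = 0.07.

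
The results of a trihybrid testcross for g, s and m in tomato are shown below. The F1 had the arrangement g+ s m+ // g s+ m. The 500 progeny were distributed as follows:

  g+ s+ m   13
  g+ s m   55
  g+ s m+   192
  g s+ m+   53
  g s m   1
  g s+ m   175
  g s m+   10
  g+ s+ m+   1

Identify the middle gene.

The two rarest classes, g+ s+ m+ and g s m, are the double crossovers. Comparing them with the parentals, only the s allele has switched, so s is the middle locus and the order is g – s – m.

s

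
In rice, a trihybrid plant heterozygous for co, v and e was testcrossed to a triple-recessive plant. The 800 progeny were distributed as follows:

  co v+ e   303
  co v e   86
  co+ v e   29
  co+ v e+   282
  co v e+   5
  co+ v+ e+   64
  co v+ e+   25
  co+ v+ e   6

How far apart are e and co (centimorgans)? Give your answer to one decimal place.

8.1 centimorgans

The two most frequent reciprocal classes, co+ v e+ and co v+ e, are the parental types, so the F1 was co+ v e+ / co v+ e.
The two rarest classes, co v e+ and co+ v+ e, are the double crossovers. Comparing them with the parentals, only the co allele has switched, so co is the middle locus and the order is v – co – e.
Crossovers in the co–e interval produce the single-crossover classes co+ v e and co v+ e+ (29 + 25 = 54) plus the double crossovers (11).
RF(co–e) = (54 + 11) / 800 = 65/800 = 0.0813 → 8.1 centimorgans.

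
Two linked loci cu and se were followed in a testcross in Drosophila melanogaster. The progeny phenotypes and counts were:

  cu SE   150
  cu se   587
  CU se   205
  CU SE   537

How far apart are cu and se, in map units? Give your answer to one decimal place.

24.0 map units

The two most frequent classes, CU SE (537) and cu se (587), are the parental types, so the F1 was CU SE / cu se.
The recombinant classes are CU se and cu SE: 205 + 150 = 355.
Recombination frequency = 355/1479 = 0.2400 ≈ 24.0%, i.e. 24.0 map units.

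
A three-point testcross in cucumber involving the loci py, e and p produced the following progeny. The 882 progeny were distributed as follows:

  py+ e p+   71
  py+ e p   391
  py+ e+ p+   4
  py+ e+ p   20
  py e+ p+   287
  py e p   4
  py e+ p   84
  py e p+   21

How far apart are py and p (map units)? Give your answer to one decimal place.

18.5 map units

The two most frequent reciprocal classes, py+ e p and py e+ p+, are the parental types, so the F1 was py+ e p / py e+ p+.
The two rarest classes, py e p and py+ e+ p+, are the double crossovers. Comparing them with the parentals, only the py allele has switched, so py is the middle locus and the order is p – py – e.
Crossovers in the p–py interval produce the single-crossover classes py+ e p+ and py e+ p (71 + 84 = 155) plus the double crossovers (8).
RF(p–py) = (155 + 8) / 882 = 163/882 = 0.1848 → 18.5 map units.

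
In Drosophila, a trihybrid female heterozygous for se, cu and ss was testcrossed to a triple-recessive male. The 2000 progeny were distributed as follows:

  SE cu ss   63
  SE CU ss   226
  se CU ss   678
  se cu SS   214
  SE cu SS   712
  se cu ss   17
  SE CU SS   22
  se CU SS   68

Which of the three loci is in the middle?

cu

The two most frequent reciprocal classes, se CU ss and SE cu SS, are the parental types, so the F1 was se CU ss / SE cu SS.
The two rarest classes, se cu ss and SE CU SS, are the double crossovers. Comparing them with the parentals, only the cu allele has switched, so cu is the middle locus and the order is ss – cu – se.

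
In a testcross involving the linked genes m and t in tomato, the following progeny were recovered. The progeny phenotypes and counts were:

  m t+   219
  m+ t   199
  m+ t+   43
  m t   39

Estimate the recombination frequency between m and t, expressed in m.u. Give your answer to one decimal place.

16.4 m.u.

The two most frequent classes, m+ t (199) and m t+ (219), are the parental types, so the F1 was m+ t / m t+.
The recombinant classes are m+ t+ and m t: 43 + 39 = 82.
Recombination frequency = 82/500 = 0.1640 ≈ 16.4%, i.e. 16.4 m.u.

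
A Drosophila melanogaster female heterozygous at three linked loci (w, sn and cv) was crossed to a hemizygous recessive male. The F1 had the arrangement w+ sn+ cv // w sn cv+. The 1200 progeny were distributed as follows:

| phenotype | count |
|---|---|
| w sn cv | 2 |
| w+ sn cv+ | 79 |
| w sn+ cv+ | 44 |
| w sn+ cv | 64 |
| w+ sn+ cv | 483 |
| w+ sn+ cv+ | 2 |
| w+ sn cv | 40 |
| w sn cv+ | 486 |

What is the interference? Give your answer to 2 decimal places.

0.63

The two rarest classes, w+ sn+ cv+ and w sn cv, are the double crossovers. Comparing them with the parentals, only the cv allele has switched, so cv is the middle locus and the order is sn – cv – w.
sn–cv: (84 + 4)/1200 = 0.0733; cv–w: (143 + 4)/1200 = 0.1225.
Expected DCO frequency = 0.0733 × 0.1225 ≈ 0.00898; observed = 4/1200 ≈ 0.00333.
Coefficient of coincidence = 0.00333/0.00898 ≈ 0.37; interference = 1 − 0.37 = 0.63.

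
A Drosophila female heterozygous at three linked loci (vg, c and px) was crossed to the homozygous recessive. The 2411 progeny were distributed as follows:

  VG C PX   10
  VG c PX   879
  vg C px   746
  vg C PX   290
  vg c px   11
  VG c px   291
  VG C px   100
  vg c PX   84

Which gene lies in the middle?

The two most frequent reciprocal classes, vg C px and VG c PX, are the parental types, so the F1 was vg C px / VG c PX.
The two rarest classes, vg c px and VG C PX, are the double crossovers. Comparing them with the parentals, only the c allele has switched, so c is the middle locus and the order is vg – c – px.

c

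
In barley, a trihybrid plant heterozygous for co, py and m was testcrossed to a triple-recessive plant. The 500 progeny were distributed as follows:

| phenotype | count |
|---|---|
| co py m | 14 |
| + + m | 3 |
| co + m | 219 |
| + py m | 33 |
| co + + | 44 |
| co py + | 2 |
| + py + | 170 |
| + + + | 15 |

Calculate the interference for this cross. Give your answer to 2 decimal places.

The two most frequent reciprocal classes, + py + and co + m, are the parental types, so the F1 was + py + / co + m.
The two rarest classes, co py + and + + m, are the double crossovers. Comparing them with the parentals, only the co allele has switched, so co is the middle locus and the order is py – co – m.
py–co: (29 + 5)/500 = 0.0680; co–m: (77 + 5)/500 = 0.1640.
Expected DCO frequency = 0.0680 × 0.1640 ≈ 0.01115; observed = 5/500 ≈ 0.01000.
Coefficient of coincidence = 0.01000/0.01115 ≈ 0.90; interference = 1 − 0.90 = 0.10.

0.10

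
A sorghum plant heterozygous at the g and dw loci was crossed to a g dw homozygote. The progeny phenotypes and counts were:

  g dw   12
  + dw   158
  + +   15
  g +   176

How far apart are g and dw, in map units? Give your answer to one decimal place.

7.5 map units

The two most frequent classes, + dw (158) and g + (176), are the parental types, so the F1 was + dw / g +.
The recombinant classes are + + and g dw: 15 + 12 = 27.
Recombination frequency = 27/361 = 0.0748 ≈ 7.5%, i.e. 7.5 map units.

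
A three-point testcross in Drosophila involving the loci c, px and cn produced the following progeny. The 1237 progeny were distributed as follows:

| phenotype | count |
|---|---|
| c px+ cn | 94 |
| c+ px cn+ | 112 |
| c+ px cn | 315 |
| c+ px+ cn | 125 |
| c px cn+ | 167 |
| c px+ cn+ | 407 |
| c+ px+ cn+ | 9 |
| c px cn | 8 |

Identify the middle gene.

The two most frequent reciprocal classes, c+ px cn and c px+ cn+, are the parental types, so the F1 was c+ px cn / c px+ cn+.
The two rarest classes, c px cn and c+ px+ cn+, are the double crossovers. Comparing them with the parentals, only the c allele has switched, so c is the middle locus and the order is px – c – cn.

c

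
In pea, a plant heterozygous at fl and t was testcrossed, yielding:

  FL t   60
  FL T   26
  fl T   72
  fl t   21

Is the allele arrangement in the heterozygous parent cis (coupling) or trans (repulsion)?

The two most frequent classes are FL t (60) and fl T (72); these are the parental (non-recombinant) types.
So the F1 carried FL t on one chromosome and fl T on the other — the recessive alleles are on opposite chromosomes (trans / repulsion).

trans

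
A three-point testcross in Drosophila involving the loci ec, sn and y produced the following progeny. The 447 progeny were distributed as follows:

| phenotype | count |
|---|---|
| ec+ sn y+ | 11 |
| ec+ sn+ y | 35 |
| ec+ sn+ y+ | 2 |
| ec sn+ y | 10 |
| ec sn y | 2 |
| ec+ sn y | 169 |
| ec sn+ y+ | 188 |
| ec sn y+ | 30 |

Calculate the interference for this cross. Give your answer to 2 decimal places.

-0.04

The two most frequent reciprocal classes, ec sn+ y+ and ec+ sn y, are the parental types, so the F1 was ec sn+ y+ / ec+ sn y.
The two rarest classes, ec+ sn+ y+ and ec sn y, are the double crossovers. Comparing them with the parentals, only the ec allele has switched, so ec is the middle locus and the order is y – ec – sn.
y–ec: (21 + 4)/447 = 0.0559; ec–sn: (65 + 4)/447 = 0.1544.
Expected DCO frequency = 0.0559 × 0.1544 ≈ 0.00863; observed = 4/447 ≈ 0.00895.
Coefficient of coincidence = 0.00895/0.00863 ≈ 1.04; interference = 1 − 1.04 = -0.04.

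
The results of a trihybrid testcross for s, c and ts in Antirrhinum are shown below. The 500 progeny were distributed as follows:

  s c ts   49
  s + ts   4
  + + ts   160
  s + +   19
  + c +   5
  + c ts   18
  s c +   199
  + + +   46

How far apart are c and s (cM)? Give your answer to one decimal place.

9.2 cM

The two most frequent reciprocal classes, + + ts and s c +, are the parental types, so the F1 was + + ts / s c +.
The two rarest classes, s + ts and + c +, are the double crossovers. Comparing them with the parentals, only the s allele has switched, so s is the middle locus and the order is c – s – ts.
Crossovers in the c–s interval produce the single-crossover classes + c ts and s + + (18 + 19 = 37) plus the double crossovers (9).
RF(c–s) = (37 + 9) / 500 = 46/500 = 0.0920 → 9.2 cM.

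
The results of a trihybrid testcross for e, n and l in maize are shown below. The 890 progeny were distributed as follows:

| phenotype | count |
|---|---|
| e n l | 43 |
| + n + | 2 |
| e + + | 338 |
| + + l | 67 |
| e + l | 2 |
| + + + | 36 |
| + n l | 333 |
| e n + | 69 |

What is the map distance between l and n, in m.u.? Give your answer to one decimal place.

The two most frequent reciprocal classes, + n l and e + +, are the parental types, so the F1 was + n l / e + +.
The two rarest classes, + n + and e + l, are the double crossovers. Comparing them with the parentals, only the l allele has switched, so l is the middle locus and the order is n – l – e.
Crossovers in the n–l interval produce the single-crossover classes + + l and e n + (67 + 69 = 136) plus the double crossovers (4).
RF(n–l) = (136 + 4) / 890 = 140/890 = 0.1573 → 15.7 m.u.

15.7 m.u.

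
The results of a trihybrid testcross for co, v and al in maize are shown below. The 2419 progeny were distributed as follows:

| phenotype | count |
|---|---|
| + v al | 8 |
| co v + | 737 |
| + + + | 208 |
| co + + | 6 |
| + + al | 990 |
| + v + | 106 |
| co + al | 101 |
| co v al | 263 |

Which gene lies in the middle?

The two most frequent reciprocal classes, + + al and co v +, are the parental types, so the F1 was + + al / co v +.
The two rarest classes, + v al and co + +, are the double crossovers. Comparing them with the parentals, only the v allele has switched, so v is the middle locus and the order is co – v – al.

v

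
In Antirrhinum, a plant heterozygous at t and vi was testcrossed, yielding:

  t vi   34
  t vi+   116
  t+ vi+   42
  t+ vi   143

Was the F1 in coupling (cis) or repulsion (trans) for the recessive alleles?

The two most frequent classes are t+ vi (143) and t vi+ (116); these are the parental (non-recombinant) types.
So the F1 carried t+ vi on one chromosome and t vi+ on the other — the recessive alleles are on opposite chromosomes (trans / repulsion).

trans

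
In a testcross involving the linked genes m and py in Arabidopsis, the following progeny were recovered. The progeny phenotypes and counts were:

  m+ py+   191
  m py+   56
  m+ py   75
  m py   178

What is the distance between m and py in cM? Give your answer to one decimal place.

The two most frequent classes, m+ py+ (191) and m py (178), are the parental types, so the F1 was m+ py+ / m py.
The recombinant classes are m+ py and m py+: 75 + 56 = 131.
Recombination frequency = 131/500 = 0.2620 ≈ 26.2%, i.e. 26.2 cM.

26.2 cM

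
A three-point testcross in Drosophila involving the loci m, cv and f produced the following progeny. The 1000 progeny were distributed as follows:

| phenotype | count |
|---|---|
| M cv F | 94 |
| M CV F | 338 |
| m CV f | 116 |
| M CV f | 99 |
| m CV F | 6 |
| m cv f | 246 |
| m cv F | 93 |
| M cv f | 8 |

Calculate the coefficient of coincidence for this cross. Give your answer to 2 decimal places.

0.30

The two most frequent reciprocal classes, m cv f and M CV F, are the parental types, so the F1 was m cv f / M CV F.
The two rarest classes, M cv f and m CV F, are the double crossovers. Comparing them with the parentals, only the m allele has switched, so m is the middle locus and the order is cv – m – f.
cv–m: (210 + 14)/1000 = 0.2240; m–f: (192 + 14)/1000 = 0.2060.
Expected DCO frequency = 0.2240 × 0.2060 ≈ 0.04614; observed = 14/1000 ≈ 0.01400.
Coefficient of coincidence = 0.01400/0.04614 ≈ 0.30.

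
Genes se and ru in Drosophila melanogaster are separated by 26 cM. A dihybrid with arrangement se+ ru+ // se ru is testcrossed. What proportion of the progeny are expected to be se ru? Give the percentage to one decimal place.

37.0%

A map distance of 26 cM corresponds to a recombination frequency of 0.260.
The F1 is se+ ru+ / se ru, so se ru is a parental gamete class with expected frequency (1 − r)/2 = 0.740/2 = 0.3700.
That is 0.3700 = 37.0% of the progeny.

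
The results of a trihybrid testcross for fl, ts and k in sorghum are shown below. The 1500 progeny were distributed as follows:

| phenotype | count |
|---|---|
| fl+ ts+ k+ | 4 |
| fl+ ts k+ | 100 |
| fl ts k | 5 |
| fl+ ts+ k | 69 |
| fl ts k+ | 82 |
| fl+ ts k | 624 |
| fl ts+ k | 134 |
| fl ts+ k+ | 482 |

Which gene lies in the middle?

The two most frequent reciprocal classes, fl+ ts k and fl ts+ k+, are the parental types, so the F1 was fl+ ts k / fl ts+ k+.
The two rarest classes, fl ts k and fl+ ts+ k+, are the double crossovers. Comparing them with the parentals, only the fl allele has switched, so fl is the middle locus and the order is ts – fl – k.

fl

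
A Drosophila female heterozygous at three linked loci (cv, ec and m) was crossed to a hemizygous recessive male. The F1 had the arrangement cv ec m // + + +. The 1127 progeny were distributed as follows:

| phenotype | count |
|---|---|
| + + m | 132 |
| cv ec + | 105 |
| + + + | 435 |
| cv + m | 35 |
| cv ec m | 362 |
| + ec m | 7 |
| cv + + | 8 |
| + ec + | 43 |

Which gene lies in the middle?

The two rarest classes, + ec m and cv + +, are the double crossovers. Comparing them with the parentals, only the cv allele has switched, so cv is the middle locus and the order is ec – cv – m.

cv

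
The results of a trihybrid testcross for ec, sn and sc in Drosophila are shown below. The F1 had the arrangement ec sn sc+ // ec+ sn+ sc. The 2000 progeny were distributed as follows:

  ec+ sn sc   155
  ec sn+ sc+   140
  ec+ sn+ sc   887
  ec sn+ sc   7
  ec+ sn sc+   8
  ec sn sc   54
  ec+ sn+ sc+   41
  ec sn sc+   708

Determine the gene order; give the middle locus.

The two rarest classes, ec+ sn sc+ and ec sn+ sc, are the double crossovers. Comparing them with the parentals, only the ec allele has switched, so ec is the middle locus and the order is sn – ec – sc.

ec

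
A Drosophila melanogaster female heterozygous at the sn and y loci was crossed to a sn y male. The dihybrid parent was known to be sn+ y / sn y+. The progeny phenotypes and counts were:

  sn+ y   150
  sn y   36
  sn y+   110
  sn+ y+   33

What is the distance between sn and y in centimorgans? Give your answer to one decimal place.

The recombinant classes are sn+ y+ and sn y: 33 + 36 = 69.
Recombination frequency = 69/329 = 0.2097 ≈ 21.0%, i.e. 21.0 centimorgans.

21.0 centimorgans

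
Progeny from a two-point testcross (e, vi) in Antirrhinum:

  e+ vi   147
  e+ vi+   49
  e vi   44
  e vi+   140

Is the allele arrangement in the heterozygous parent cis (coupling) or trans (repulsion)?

trans

The two most frequent classes are e+ vi (147) and e vi+ (140); these are the parental (non-recombinant) types.
So the F1 carried e+ vi on one chromosome and e vi+ on the other — the recessive alleles are on opposite chromosomes (trans / repulsion).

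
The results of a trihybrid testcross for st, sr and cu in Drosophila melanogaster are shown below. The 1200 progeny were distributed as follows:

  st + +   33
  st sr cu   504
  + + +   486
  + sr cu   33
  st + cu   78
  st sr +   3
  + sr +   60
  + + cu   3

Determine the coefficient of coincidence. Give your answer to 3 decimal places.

0.694

The two most frequent reciprocal classes, st sr cu and + + +, are the parental types, so the F1 was st sr cu / + + +.
The two rarest classes, st sr + and + + cu, are the double crossovers. Comparing them with the parentals, only the cu allele has switched, so cu is the middle locus and the order is sr – cu – st.
sr–cu: (138 + 6)/1200 = 0.1200; cu–st: (66 + 6)/1200 = 0.0600.
Expected DCO frequency = 0.1200 × 0.0600 ≈ 0.00720; observed = 6/1200 ≈ 0.00500.
Coefficient of coincidence = 0.00500/0.00720 ≈ 0.694.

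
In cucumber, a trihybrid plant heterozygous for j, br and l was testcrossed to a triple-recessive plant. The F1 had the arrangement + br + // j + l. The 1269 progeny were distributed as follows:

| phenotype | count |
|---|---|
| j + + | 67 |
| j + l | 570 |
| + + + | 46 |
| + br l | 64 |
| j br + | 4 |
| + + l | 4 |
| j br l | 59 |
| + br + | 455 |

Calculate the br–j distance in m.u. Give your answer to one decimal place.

The two rarest classes, j br + and + + l, are the double crossovers. Comparing them with the parentals, only the j allele has switched, so j is the middle locus and the order is l – j – br.
Crossovers in the j–br interval produce the single-crossover classes + + + and j br l (46 + 59 = 105) plus the double crossovers (8).
RF(j–br) = (105 + 8) / 1269 = 113/1269 = 0.0890 → 8.9 m.u.

8.9 m.u.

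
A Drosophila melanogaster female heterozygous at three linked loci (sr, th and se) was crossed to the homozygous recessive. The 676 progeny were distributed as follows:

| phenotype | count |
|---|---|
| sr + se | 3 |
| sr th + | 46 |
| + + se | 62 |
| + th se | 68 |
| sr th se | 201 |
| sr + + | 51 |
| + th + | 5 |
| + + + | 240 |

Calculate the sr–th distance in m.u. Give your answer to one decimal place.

The two most frequent reciprocal classes, sr th se and + + +, are the parental types, so the F1 was sr th se / + + +.
The two rarest classes, sr + se and + th +, are the double crossovers. Comparing them with the parentals, only the th allele has switched, so th is the middle locus and the order is se – th – sr.
Crossovers in the th–sr interval produce the single-crossover classes + th se and sr + + (68 + 51 = 119) plus the double crossovers (8).
RF(th–sr) = (119 + 8) / 676 = 127/676 = 0.1879 → 18.8 m.u.

18.8 m.u.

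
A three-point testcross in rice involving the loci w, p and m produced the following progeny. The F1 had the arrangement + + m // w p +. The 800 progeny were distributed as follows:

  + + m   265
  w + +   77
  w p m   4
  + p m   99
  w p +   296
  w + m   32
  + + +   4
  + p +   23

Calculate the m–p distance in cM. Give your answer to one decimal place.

The two rarest classes, + + + and w p m, are the double crossovers. Comparing them with the parentals, only the m allele has switched, so m is the middle locus and the order is w – m – p.
Crossovers in the m–p interval produce the single-crossover classes + p m and w + + (99 + 77 = 176) plus the double crossovers (8).
RF(m–p) = (176 + 8) / 800 = 184/800 = 0.2300 → 23.0 cM.

23.0 cM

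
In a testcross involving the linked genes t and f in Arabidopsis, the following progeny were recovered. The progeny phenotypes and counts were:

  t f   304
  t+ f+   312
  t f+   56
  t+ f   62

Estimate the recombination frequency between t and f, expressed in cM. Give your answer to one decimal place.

16.1 cM

The two most frequent classes, t+ f+ (312) and t f (304), are the parental types, so the F1 was t+ f+ / t f.
The recombinant classes are t+ f and t f+: 62 + 56 = 118.
Recombination frequency = 118/734 = 0.1608 ≈ 16.1%, i.e. 16.1 cM.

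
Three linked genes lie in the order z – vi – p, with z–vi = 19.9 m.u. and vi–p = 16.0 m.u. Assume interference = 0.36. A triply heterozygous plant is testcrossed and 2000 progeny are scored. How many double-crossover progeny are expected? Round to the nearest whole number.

41

Map distances give recombination frequencies of 0.199 and 0.160 for the two intervals.
With interference 0.36 (so coincidence = 0.64), expected double-crossover frequency = 0.199 × 0.160 × 0.64 = 0.02038.
Expected number = 0.02038 × 2000 = 40.76 ≈ 41.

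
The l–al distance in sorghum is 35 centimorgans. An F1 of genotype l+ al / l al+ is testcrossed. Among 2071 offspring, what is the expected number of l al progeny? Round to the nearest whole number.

362

A map distance of 35 centimorgans corresponds to a recombination frequency of 0.350.
The F1 is l+ al / l al+, so l al is a recombinant gamete class with expected frequency r/2 = 0.350/2 = 0.1750.
Expected number = 0.1750 × 2071 = 362.42 ≈ 362.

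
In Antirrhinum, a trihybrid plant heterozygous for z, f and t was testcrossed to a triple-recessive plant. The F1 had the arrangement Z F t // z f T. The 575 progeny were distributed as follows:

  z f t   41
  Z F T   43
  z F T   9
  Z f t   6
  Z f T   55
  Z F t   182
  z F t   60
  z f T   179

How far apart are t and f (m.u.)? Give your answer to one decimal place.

The two rarest classes, Z f t and z F T, are the double crossovers. Comparing them with the parentals, only the f allele has switched, so f is the middle locus and the order is z – f – t.
Crossovers in the f–t interval produce the single-crossover classes Z F T and z f t (43 + 41 = 84) plus the double crossovers (15).
RF(f–t) = (84 + 15) / 575 = 99/575 = 0.1722 → 17.2 m.u.

17.2 m.u.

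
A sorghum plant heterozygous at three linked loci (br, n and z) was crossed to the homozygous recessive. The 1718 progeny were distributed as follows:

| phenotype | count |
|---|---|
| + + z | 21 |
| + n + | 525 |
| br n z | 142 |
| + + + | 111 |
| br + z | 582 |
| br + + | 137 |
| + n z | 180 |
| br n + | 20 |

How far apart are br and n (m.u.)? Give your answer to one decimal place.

17.1 m.u.

The two most frequent reciprocal classes, + n + and br + z, are the parental types, so the F1 was + n + / br + z.
The two rarest classes, br n + and + + z, are the double crossovers. Comparing them with the parentals, only the br allele has switched, so br is the middle locus and the order is n – br – z.
Crossovers in the n–br interval produce the single-crossover classes + + + and br n z (111 + 142 = 253) plus the double crossovers (41).
RF(n–br) = (253 + 41) / 1718 = 294/1718 = 0.1711 → 17.1 m.u.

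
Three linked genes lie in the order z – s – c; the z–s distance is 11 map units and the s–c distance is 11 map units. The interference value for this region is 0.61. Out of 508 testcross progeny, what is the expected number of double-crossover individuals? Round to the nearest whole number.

Map distances give recombination frequencies of 0.110 and 0.110 for the two intervals.
With interference 0.61 (so coincidence = 0.39), expected double-crossover frequency = 0.110 × 0.110 × 0.39 = 0.00472.
Expected number = 0.00472 × 508 = 2.40 ≈ 2.

2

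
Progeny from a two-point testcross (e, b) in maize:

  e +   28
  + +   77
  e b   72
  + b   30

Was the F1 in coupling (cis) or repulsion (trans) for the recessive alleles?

cis

The two most frequent classes are + + (77) and e b (72); these are the parental (non-recombinant) types.
So the F1 carried + + on one chromosome and e b on the other — the recessive alleles are on the same chromosome (cis / coupling).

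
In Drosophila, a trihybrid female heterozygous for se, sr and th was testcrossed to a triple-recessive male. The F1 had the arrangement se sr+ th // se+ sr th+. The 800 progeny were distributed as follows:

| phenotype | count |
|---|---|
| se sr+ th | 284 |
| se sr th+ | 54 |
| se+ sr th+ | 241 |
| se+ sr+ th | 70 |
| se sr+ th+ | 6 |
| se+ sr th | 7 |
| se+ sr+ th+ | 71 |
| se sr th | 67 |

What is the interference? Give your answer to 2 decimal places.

0.50

The two rarest classes, se sr+ th+ and se+ sr th, are the double crossovers. Comparing them with the parentals, only the th allele has switched, so th is the middle locus and the order is se – th – sr.
se–th: (124 + 13)/800 = 0.1713; th–sr: (138 + 13)/800 = 0.1888.
Expected DCO frequency = 0.1713 × 0.1888 ≈ 0.03234; observed = 13/800 ≈ 0.01625.
Coefficient of coincidence = 0.01625/0.03234 ≈ 0.50; interference = 1 − 0.50 = 0.50.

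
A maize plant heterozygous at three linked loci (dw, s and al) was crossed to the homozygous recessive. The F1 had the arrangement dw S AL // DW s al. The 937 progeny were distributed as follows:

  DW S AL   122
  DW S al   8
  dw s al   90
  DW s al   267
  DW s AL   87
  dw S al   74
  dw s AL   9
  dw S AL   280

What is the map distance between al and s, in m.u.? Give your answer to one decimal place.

The two rarest classes, dw s AL and DW S al, are the double crossovers. Comparing them with the parentals, only the s allele has switched, so s is the middle locus and the order is dw – s – al.
Crossovers in the s–al interval produce the single-crossover classes dw S al and DW s AL (74 + 87 = 161) plus the double crossovers (17).
RF(s–al) = (161 + 17) / 937 = 178/937 = 0.1900 → 19.0 m.u.

19.0 m.u.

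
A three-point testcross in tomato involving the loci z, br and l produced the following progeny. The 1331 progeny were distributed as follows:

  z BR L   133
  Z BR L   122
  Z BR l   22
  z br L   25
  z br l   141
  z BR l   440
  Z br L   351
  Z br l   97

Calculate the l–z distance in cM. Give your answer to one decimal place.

The two most frequent reciprocal classes, z BR l and Z br L, are the parental types, so the F1 was z BR l / Z br L.
The two rarest classes, Z BR l and z br L, are the double crossovers. Comparing them with the parentals, only the z allele has switched, so z is the middle locus and the order is l – z – br.
Crossovers in the l–z interval produce the single-crossover classes z BR L and Z br l (133 + 97 = 230) plus the double crossovers (47).
RF(l–z) = (230 + 47) / 1331 = 277/1331 = 0.2081 → 20.8 cM.

20.8 cM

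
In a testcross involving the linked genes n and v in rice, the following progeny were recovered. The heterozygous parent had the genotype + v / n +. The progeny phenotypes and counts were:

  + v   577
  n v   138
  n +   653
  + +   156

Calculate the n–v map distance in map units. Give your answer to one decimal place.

19.3 map units

The recombinant classes are + + and n v: 156 + 138 = 294.
Recombination frequency = 294/1524 = 0.1929 ≈ 19.3%, i.e. 19.3 map units.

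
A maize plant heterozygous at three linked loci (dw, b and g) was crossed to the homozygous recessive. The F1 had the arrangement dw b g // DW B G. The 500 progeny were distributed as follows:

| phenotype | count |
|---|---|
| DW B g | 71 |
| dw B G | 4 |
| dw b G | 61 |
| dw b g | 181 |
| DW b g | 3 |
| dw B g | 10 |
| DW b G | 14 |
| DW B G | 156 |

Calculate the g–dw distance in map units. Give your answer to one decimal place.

27.8 map units

The two rarest classes, DW b g and dw B G, are the double crossovers. Comparing them with the parentals, only the dw allele has switched, so dw is the middle locus and the order is b – dw – g.
Crossovers in the dw–g interval produce the single-crossover classes dw b G and DW B g (61 + 71 = 132) plus the double crossovers (7).
RF(dw–g) = (132 + 7) / 500 = 139/500 = 0.2780 → 27.8 map units.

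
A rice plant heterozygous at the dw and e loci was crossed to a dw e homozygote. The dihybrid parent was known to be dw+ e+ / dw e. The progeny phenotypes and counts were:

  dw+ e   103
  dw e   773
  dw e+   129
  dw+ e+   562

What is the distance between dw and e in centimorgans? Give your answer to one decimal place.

14.8 centimorgans

The recombinant classes are dw+ e and dw e+: 103 + 129 = 232.
Recombination frequency = 232/1567 = 0.1481 ≈ 14.8%, i.e. 14.8 centimorgans.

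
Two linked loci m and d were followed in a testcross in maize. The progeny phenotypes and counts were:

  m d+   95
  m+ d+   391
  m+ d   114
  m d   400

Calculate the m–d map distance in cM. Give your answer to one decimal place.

The two most frequent classes, m+ d+ (391) and m d (400), are the parental types, so the F1 was m+ d+ / m d.
The recombinant classes are m+ d and m d+: 114 + 95 = 209.
Recombination frequency = 209/1000 = 0.2090 ≈ 20.9%, i.e. 20.9 cM.

20.9 cM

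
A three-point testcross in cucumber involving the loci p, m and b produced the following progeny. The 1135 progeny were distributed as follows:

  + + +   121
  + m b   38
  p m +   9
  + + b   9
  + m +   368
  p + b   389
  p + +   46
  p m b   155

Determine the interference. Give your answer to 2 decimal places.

The two most frequent reciprocal classes, + m + and p + b, are the parental types, so the F1 was + m + / p + b.
The two rarest classes, p m + and + + b, are the double crossovers. Comparing them with the parentals, only the p allele has switched, so p is the middle locus and the order is b – p – m.
b–p: (84 + 18)/1135 = 0.0899; p–m: (276 + 18)/1135 = 0.2590.
Expected DCO frequency = 0.0899 × 0.2590 ≈ 0.02328; observed = 18/1135 ≈ 0.01586.
Coefficient of coincidence = 0.01586/0.02328 ≈ 0.68; interference = 1 − 0.68 = 0.32.

0.32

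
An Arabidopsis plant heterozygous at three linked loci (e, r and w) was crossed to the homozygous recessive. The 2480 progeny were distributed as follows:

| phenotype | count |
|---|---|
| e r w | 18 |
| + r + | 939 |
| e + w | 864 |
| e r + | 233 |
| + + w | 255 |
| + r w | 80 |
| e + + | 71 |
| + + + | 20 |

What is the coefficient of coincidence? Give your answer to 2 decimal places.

The two most frequent reciprocal classes, + r + and e + w, are the parental types, so the F1 was + r + / e + w.
The two rarest classes, + + + and e r w, are the double crossovers. Comparing them with the parentals, only the r allele has switched, so r is the middle locus and the order is e – r – w.
e–r: (488 + 38)/2480 = 0.2121; r–w: (151 + 38)/2480 = 0.0762.
Expected DCO frequency = 0.2121 × 0.0762 ≈ 0.01616; observed = 38/2480 ≈ 0.01532.
Coefficient of coincidence = 0.01532/0.01616 ≈ 0.95.

0.95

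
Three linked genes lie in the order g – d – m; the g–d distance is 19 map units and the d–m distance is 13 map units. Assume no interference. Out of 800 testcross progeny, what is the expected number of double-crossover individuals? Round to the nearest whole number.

20

Map distances give recombination frequencies of 0.190 and 0.130 for the two intervals.
With no interference, expected double-crossover frequency = 0.190 × 0.130 = 0.02470.
Expected number = 0.02470 × 800 = 19.76 ≈ 20.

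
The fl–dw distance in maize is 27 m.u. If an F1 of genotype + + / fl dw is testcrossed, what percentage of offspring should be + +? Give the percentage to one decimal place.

36.5%

A map distance of 27 m.u. corresponds to a recombination frequency of 0.270.
The F1 is + + / fl dw, so + + is a parental gamete class with expected frequency (1 − r)/2 = 0.730/2 = 0.3650.
That is 0.3650 = 36.5% of the progeny.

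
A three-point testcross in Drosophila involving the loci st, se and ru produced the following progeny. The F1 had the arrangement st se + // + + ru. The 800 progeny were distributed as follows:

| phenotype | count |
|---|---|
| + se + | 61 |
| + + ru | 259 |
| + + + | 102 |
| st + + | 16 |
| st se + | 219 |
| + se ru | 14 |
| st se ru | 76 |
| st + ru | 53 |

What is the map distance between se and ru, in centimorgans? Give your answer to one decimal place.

26.0 centimorgans

The two rarest classes, st + + and + se ru, are the double crossovers. Comparing them with the parentals, only the se allele has switched, so se is the middle locus and the order is ru – se – st.
Crossovers in the ru–se interval produce the single-crossover classes st se ru and + + + (76 + 102 = 178) plus the double crossovers (30).
RF(ru–se) = (178 + 30) / 800 = 208/800 = 0.2600 → 26.0 centimorgans.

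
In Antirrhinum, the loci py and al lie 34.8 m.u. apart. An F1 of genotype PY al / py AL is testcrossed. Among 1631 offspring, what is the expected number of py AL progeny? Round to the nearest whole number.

532

A map distance of 34.8 m.u. corresponds to a recombination frequency of 0.348.
The F1 is PY al / py AL, so py AL is a parental gamete class with expected frequency (1 − r)/2 = 0.652/2 = 0.3260.
Expected number = 0.3260 × 1631 = 531.71 ≈ 532.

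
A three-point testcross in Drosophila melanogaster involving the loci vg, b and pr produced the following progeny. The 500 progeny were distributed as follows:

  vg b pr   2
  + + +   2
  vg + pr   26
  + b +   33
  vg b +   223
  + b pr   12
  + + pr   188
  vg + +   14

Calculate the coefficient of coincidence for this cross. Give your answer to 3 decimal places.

1.058

The two most frequent reciprocal classes, + + pr and vg b +, are the parental types, so the F1 was + + pr / vg b +.
The two rarest classes, + + + and vg b pr, are the double crossovers. Comparing them with the parentals, only the pr allele has switched, so pr is the middle locus and the order is b – pr – vg.
b–pr: (26 + 4)/500 = 0.0600; pr–vg: (59 + 4)/500 = 0.1260.
Expected DCO frequency = 0.0600 × 0.1260 ≈ 0.00756; observed = 4/500 ≈ 0.00800.
Coefficient of coincidence = 0.00800/0.00756 ≈ 1.058.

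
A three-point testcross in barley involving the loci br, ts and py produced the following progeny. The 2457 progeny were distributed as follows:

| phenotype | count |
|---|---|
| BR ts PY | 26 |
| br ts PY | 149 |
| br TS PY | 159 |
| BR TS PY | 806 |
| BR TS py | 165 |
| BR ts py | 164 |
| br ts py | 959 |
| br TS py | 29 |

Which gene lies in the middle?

ts

The two most frequent reciprocal classes, BR TS PY and br ts py, are the parental types, so the F1 was BR TS PY / br ts py.
The two rarest classes, BR ts PY and br TS py, are the double crossovers. Comparing them with the parentals, only the ts allele has switched, so ts is the middle locus and the order is br – ts – py.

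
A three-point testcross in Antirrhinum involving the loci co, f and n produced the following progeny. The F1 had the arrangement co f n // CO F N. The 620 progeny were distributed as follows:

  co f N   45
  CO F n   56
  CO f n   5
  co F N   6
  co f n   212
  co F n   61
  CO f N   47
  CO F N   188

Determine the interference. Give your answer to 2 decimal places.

0.49

The two rarest classes, CO f n and co F N, are the double crossovers. Comparing them with the parentals, only the co allele has switched, so co is the middle locus and the order is f – co – n.
f–co: (108 + 11)/620 = 0.1919; co–n: (101 + 11)/620 = 0.1806.
Expected DCO frequency = 0.1919 × 0.1806 ≈ 0.03466; observed = 11/620 ≈ 0.01774.
Coefficient of coincidence = 0.01774/0.03466 ≈ 0.51; interference = 1 − 0.51 = 0.49.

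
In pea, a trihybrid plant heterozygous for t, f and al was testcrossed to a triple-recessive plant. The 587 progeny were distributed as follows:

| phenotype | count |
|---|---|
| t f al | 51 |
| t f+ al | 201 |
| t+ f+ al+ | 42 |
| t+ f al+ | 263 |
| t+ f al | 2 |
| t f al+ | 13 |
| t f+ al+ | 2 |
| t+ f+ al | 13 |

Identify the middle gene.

al

The two most frequent reciprocal classes, t f+ al and t+ f al+, are the parental types, so the F1 was t f+ al / t+ f al+.
The two rarest classes, t f+ al+ and t+ f al, are the double crossovers. Comparing them with the parentals, only the al allele has switched, so al is the middle locus and the order is t – al – f.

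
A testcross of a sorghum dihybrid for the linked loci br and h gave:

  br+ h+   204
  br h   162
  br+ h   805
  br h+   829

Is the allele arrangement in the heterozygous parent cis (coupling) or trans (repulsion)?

The two most frequent classes are br+ h (805) and br h+ (829); these are the parental (non-recombinant) types.
So the F1 carried br+ h on one chromosome and br h+ on the other — the recessive alleles are on opposite chromosomes (trans / repulsion).

trans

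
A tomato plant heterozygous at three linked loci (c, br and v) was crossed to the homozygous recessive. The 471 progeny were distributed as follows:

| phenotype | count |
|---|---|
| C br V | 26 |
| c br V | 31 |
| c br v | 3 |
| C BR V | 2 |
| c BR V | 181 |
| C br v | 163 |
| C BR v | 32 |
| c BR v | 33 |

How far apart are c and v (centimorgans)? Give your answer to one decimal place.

The two most frequent reciprocal classes, c BR V and C br v, are the parental types, so the F1 was c BR V / C br v.
The two rarest classes, C BR V and c br v, are the double crossovers. Comparing them with the parentals, only the c allele has switched, so c is the middle locus and the order is v – c – br.
Crossovers in the v–c interval produce the single-crossover classes c BR v and C br V (33 + 26 = 59) plus the double crossovers (5).
RF(v–c) = (59 + 5) / 471 = 64/471 = 0.1359 → 13.6 centimorgans.

13.6 centimorgans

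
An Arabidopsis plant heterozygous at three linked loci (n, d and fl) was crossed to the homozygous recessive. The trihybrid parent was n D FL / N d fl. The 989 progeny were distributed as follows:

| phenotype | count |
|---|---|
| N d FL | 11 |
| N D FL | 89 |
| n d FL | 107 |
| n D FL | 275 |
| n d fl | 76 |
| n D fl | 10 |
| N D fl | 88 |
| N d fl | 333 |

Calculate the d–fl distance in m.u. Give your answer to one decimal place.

The two rarest classes, n D fl and N d FL, are the double crossovers. Comparing them with the parentals, only the fl allele has switched, so fl is the middle locus and the order is d – fl – n.
Crossovers in the d–fl interval produce the single-crossover classes n d FL and N D fl (107 + 88 = 195) plus the double crossovers (21).
RF(d–fl) = (195 + 21) / 989 = 216/989 = 0.2184 → 21.8 m.u.

21.8 m.u.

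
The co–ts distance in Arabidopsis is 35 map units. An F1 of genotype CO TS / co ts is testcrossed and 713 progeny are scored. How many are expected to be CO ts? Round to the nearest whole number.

A map distance of 35 map units corresponds to a recombination frequency of 0.350.
The F1 is CO TS / co ts, so CO ts is a recombinant gamete class with expected frequency r/2 = 0.350/2 = 0.1750.
Expected number = 0.1750 × 713 = 124.77 ≈ 125.

125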